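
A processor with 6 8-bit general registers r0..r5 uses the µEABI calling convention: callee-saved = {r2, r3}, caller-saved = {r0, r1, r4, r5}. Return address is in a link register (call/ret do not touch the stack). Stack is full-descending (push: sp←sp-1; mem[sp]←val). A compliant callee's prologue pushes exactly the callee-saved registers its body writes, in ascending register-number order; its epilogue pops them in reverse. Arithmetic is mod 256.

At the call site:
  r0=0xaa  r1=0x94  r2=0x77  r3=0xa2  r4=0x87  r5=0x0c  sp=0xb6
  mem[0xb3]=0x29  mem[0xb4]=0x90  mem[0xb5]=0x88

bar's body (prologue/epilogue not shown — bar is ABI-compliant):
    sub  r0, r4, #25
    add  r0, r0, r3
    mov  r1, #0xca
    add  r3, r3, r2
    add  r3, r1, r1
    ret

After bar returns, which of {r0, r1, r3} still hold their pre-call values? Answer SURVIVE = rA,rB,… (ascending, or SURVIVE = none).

SURVIVE = r3

prologue: push r3 -> mem[0xb5]=0xa2, sp=0xb5
body[0] sub  r0, r4, #25 -> r0=0x6e
body[1] add  r0, r0, r3 -> r0=0x10
body[2] mov  r1, #0xca -> r1=0xca
body[3] add  r3, r3, r2 -> r3=0x19
body[4] add  r3, r1, r1 -> r3=0x94
epilogue: pop r3=0xa2, sp=0xb6
r0: caller-saved, written=True
r1: caller-saved, written=True
r3: callee-saved, written=True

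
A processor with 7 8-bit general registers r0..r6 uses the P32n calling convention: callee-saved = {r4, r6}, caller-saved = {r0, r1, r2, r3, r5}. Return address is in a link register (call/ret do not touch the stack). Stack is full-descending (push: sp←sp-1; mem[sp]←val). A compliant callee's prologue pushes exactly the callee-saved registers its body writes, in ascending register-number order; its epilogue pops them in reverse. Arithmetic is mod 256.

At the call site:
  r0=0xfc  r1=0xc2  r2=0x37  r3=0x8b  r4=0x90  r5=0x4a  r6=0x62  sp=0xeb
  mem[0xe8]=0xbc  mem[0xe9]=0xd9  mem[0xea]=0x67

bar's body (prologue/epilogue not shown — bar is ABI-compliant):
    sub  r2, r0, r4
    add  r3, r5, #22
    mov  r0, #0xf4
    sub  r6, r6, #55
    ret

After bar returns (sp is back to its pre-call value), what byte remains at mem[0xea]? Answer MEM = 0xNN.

MEM = 0x62

prologue: push r6 -> mem[0xea]=0x62, sp=0xea
body[0] sub  r2, r0, r4 -> r2=0x6c
body[1] add  r3, r5, #22 -> r3=0x60
body[2] mov  r0, #0xf4 -> r0=0xf4
body[3] sub  r6, r6, #55 -> r6=0x2b
epilogue: pop r6=0x62, sp=0xeb
prologue pushed ['r6'] at ['0xea']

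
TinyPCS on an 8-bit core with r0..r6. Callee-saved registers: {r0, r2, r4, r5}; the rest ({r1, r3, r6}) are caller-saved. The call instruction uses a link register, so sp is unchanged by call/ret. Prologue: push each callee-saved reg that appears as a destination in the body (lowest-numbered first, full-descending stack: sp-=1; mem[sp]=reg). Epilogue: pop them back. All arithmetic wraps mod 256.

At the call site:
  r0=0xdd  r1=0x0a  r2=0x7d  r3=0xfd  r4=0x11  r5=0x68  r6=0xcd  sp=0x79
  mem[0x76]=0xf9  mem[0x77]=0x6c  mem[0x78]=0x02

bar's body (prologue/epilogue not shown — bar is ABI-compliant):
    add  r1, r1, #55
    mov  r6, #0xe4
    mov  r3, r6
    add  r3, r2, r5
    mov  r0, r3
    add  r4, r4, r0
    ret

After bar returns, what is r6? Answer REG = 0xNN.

prologue: push r0 -> mem[0x78]=0xdd, sp=0x78
prologue: push r4 -> mem[0x77]=0x11, sp=0x77
body[0] add  r1, r1, #55 -> r1=0x41
body[1] mov  r6, #0xe4 -> r6=0xe4
body[2] mov  r3, r6 -> r3=0xe4
body[3] add  r3, r2, r5 -> r3=0xe5
body[4] mov  r0, r3 -> r0=0xe5
body[5] add  r4, r4, r0 -> r4=0xf6
epilogue: pop r4=0x11, sp=0x78
epilogue: pop r0=0xdd, sp=0x79
r6 is caller-saved -> body value

REG = 0xe4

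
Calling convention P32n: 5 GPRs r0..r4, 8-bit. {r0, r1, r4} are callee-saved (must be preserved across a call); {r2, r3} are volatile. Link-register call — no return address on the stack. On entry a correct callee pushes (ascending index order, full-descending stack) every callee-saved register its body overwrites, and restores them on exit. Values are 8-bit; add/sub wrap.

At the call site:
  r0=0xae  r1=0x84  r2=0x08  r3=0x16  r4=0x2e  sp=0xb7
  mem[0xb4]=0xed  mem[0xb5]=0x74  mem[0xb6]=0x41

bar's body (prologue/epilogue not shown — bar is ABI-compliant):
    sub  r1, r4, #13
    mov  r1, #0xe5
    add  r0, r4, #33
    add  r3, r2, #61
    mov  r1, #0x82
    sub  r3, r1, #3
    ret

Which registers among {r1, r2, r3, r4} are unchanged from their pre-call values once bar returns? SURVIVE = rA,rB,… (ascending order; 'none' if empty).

prologue: push r0 -> mem[0xb6]=0xae, sp=0xb6
prologue: push r1 -> mem[0xb5]=0x84, sp=0xb5
body[0] sub  r1, r4, #13 -> r1=0x21
body[1] mov  r1, #0xe5 -> r1=0xe5
body[2] add  r0, r4, #33 -> r0=0x4f
body[3] add  r3, r2, #61 -> r3=0x45
body[4] mov  r1, #0x82 -> r1=0x82
body[5] sub  r3, r1, #3 -> r3=0x7f
epilogue: pop r1=0x84, sp=0xb6
epilogue: pop r0=0xae, sp=0xb7
r1: callee-saved, written=True
r2: caller-saved, written=False
r3: caller-saved, written=True
r4: callee-saved, written=False

SURVIVE = r1,r2,r4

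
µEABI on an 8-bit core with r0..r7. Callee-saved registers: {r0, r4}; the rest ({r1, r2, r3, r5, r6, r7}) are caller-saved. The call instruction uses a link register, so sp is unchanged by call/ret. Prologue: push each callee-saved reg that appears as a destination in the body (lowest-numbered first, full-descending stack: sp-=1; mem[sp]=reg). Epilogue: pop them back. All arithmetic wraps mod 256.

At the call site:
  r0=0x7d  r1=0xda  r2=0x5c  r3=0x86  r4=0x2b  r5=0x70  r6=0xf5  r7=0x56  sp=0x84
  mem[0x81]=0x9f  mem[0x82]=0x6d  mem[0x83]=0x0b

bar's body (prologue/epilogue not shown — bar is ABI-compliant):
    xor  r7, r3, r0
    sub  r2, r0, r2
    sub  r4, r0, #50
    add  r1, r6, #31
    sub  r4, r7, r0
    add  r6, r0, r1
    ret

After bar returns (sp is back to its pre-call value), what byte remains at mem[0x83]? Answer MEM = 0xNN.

prologue: push r4 → mem[0x83]=0x2b, sp=0x83
body[0] xor  r7, r3, r0 → r7=0xfb
body[1] sub  r2, r0, r2 → r2=0x21
body[2] sub  r4, r0, #50 → r4=0x4b
body[3] add  r1, r6, #31 → r1=0x14
body[4] sub  r4, r7, r0 → r4=0x7e
body[5] add  r6, r0, r1 → r6=0x91
epilogue: pop r4=0x2b, sp=0x84
prologue pushed ['r4'] at ['0x83']

MEM = 0x2b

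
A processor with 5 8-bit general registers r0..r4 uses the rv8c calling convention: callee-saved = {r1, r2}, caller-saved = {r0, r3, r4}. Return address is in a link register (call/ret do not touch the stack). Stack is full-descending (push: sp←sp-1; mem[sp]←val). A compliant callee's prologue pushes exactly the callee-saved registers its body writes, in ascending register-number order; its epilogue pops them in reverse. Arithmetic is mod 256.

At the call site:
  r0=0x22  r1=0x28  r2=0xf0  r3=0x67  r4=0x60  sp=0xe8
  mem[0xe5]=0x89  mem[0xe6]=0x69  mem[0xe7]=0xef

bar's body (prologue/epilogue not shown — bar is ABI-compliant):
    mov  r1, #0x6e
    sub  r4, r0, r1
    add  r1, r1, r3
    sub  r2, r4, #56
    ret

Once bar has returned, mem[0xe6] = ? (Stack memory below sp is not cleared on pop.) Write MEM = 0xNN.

prologue: push r1 -> mem[0xe7]=0x28, sp=0xe7
prologue: push r2 -> mem[0xe6]=0xf0, sp=0xe6
body[0] mov  r1, #0x6e -> r1=0x6e
body[1] sub  r4, r0, r1 -> r4=0xb4
body[2] add  r1, r1, r3 -> r1=0xd5
body[3] sub  r2, r4, #56 -> r2=0x7c
epilogue: pop r2=0xf0, sp=0xe7
epilogue: pop r1=0x28, sp=0xe8
prologue pushed ['r1', 'r2'] at ['0xe7', '0xe6']

MEM = 0xf0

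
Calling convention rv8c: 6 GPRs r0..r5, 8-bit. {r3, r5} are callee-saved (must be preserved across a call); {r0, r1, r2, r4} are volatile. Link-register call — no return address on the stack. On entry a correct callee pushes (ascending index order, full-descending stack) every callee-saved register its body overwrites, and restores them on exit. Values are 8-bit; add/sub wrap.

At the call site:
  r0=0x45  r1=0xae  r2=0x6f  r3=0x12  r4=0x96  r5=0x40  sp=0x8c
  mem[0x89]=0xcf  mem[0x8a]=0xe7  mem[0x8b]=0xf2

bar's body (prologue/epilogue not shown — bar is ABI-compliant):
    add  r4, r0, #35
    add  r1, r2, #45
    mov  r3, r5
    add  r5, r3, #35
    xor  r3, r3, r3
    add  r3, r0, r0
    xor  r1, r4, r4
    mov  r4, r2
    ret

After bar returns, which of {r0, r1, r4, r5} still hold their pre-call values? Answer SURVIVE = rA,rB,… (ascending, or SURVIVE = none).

prologue: push r3 -> mem[0x8b]=0x12, sp=0x8b
prologue: push r5 -> mem[0x8a]=0x40, sp=0x8a
body[0] add  r4, r0, #35 -> r4=0x68
body[1] add  r1, r2, #45 -> r1=0x9c
body[2] mov  r3, r5 -> r3=0x40
body[3] add  r5, r3, #35 -> r5=0x63
body[4] xor  r3, r3, r3 -> r3=0x00
body[5] add  r3, r0, r0 -> r3=0x8a
body[6] xor  r1, r4, r4 -> r1=0x00
body[7] mov  r4, r2 -> r4=0x6f
epilogue: pop r5=0x40, sp=0x8b
epilogue: pop r3=0x12, sp=0x8c
r0: caller-saved, written=False
r1: caller-saved, written=True
r4: caller-saved, written=True
r5: callee-saved, written=True

SURVIVE = r0,r5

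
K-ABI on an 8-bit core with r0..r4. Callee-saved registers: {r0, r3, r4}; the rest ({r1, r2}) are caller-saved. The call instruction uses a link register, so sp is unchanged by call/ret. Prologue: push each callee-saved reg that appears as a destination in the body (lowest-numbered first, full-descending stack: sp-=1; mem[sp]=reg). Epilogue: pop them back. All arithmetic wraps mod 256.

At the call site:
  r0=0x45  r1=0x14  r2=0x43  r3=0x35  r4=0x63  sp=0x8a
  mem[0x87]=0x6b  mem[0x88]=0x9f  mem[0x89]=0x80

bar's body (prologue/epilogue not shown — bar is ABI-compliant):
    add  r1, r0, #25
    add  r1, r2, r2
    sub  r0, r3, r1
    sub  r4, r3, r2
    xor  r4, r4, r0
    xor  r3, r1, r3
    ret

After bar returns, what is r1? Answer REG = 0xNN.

REG = 0x86

prologue: push r0 → mem[0x89]=0x45, sp=0x89
prologue: push r3 → mem[0x88]=0x35, sp=0x88
prologue: push r4 → mem[0x87]=0x63, sp=0x87
body[0] add  r1, r0, #25 → r1=0x5e
body[1] add  r1, r2, r2 → r1=0x86
body[2] sub  r0, r3, r1 → r0=0xaf
body[3] sub  r4, r3, r2 → r4=0xf2
body[4] xor  r4, r4, r0 → r4=0x5d
body[5] xor  r3, r1, r3 → r3=0xb3
epilogue: pop r4=0x63, sp=0x88
epilogue: pop r3=0x35, sp=0x89
epilogue: pop r0=0x45, sp=0x8a
r1 is caller-saved → body value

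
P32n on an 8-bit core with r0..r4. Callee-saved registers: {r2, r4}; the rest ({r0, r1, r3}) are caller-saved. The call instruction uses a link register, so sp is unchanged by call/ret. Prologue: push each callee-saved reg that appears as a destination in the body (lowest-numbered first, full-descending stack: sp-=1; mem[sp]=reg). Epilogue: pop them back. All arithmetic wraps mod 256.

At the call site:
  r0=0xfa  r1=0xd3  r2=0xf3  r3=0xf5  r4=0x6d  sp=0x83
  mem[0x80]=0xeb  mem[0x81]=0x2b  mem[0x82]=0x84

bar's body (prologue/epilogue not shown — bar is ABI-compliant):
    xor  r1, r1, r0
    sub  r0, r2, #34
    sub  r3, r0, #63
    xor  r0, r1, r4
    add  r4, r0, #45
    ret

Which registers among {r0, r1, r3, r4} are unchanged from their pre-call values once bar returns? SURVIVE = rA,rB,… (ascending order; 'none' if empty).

prologue: push r4 -> mem[0x82]=0x6d, sp=0x82
body[0] xor  r1, r1, r0 -> r1=0x29
body[1] sub  r0, r2, #34 -> r0=0xd1
body[2] sub  r3, r0, #63 -> r3=0x92
body[3] xor  r0, r1, r4 -> r0=0x44
body[4] add  r4, r0, #45 -> r4=0x71
epilogue: pop r4=0x6d, sp=0x83
r0: caller-saved, written=True
r1: caller-saved, written=True
r3: caller-saved, written=True
r4: callee-saved, written=True

SURVIVE = r4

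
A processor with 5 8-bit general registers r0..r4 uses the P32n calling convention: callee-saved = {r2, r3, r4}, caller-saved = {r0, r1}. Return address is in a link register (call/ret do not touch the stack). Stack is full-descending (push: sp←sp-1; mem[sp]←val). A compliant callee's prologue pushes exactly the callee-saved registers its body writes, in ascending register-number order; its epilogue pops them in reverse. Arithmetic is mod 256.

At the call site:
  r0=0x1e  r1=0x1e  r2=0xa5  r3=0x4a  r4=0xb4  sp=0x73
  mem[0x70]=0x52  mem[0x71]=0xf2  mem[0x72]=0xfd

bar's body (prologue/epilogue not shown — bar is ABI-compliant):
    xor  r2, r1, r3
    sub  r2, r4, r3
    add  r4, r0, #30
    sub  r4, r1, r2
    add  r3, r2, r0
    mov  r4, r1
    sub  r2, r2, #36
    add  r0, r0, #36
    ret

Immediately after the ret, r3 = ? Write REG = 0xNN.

prologue: push r2 → mem[0x72]=0xa5, sp=0x72
prologue: push r3 → mem[0x71]=0x4a, sp=0x71
prologue: push r4 → mem[0x70]=0xb4, sp=0x70
body[0] xor  r2, r1, r3 → r2=0x54
body[1] sub  r2, r4, r3 → r2=0x6a
body[2] add  r4, r0, #30 → r4=0x3c
body[3] sub  r4, r1, r2 → r4=0xb4
body[4] add  r3, r2, r0 → r3=0x88
body[5] mov  r4, r1 → r4=0x1e
body[6] sub  r2, r2, #36 → r2=0x46
body[7] add  r0, r0, #36 → r0=0x42
epilogue: pop r4=0xb4, sp=0x71
epilogue: pop r3=0x4a, sp=0x72
epilogue: pop r2=0xa5, sp=0x73
r3 is callee-saved → restored

REG = 0x4a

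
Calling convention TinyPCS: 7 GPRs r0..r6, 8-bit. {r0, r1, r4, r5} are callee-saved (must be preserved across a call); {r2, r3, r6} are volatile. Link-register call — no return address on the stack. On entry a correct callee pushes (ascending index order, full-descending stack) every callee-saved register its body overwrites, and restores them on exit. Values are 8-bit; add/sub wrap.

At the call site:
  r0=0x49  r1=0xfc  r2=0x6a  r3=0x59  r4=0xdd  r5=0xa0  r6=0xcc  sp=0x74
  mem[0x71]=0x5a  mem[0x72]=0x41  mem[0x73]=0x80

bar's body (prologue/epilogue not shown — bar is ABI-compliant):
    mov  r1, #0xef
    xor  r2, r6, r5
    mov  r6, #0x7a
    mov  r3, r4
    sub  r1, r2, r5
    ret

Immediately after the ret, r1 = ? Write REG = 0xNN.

REG = 0xfc

prologue: push r1 → mem[0x73]=0xfc, sp=0x73
body[0] mov  r1, #0xef → r1=0xef
body[1] xor  r2, r6, r5 → r2=0x6c
body[2] mov  r6, #0x7a → r6=0x7a
body[3] mov  r3, r4 → r3=0xdd
body[4] sub  r1, r2, r5 → r1=0xcc
epilogue: pop r1=0xfc, sp=0x74
r1 is callee-saved → restored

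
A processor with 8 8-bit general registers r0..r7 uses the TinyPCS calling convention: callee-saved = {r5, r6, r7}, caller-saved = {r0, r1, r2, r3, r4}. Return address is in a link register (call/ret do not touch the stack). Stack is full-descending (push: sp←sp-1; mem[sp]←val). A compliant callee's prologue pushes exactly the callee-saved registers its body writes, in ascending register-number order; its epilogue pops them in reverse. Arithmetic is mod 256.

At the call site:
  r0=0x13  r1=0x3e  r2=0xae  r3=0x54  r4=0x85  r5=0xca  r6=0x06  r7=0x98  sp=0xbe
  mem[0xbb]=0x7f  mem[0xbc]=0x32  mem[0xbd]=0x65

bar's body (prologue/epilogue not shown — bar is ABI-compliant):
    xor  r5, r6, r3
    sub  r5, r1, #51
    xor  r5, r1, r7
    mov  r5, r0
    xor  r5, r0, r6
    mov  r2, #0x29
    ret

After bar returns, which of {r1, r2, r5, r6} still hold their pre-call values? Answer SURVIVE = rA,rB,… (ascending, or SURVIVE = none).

SURVIVE = r1,r5,r6

prologue: push r5 → mem[0xbd]=0xca, sp=0xbd
body[0] xor  r5, r6, r3 → r5=0x52
body[1] sub  r5, r1, #51 → r5=0x0b
body[2] xor  r5, r1, r7 → r5=0xa6
body[3] mov  r5, r0 → r5=0x13
body[4] xor  r5, r0, r6 → r5=0x15
body[5] mov  r2, #0x29 → r2=0x29
epilogue: pop r5=0xca, sp=0xbe
r1: caller-saved, written=False
r2: caller-saved, written=True
r5: callee-saved, written=True
r6: callee-saved, written=False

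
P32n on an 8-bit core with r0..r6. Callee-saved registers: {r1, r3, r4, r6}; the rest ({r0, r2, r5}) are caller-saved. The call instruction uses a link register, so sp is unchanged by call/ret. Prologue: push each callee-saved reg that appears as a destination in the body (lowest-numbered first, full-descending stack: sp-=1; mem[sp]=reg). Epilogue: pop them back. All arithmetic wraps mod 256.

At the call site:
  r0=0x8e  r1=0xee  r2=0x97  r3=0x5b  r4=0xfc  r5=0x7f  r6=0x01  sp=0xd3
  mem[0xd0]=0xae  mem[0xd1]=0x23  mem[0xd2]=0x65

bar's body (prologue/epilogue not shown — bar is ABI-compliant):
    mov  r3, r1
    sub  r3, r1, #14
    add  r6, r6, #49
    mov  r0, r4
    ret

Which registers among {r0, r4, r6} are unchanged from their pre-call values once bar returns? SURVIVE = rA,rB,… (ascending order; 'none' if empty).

SURVIVE = r4,r6

prologue: push r3 -> mem[0xd2]=0x5b, sp=0xd2
prologue: push r6 -> mem[0xd1]=0x01, sp=0xd1
body[0] mov  r3, r1 -> r3=0xee
body[1] sub  r3, r1, #14 -> r3=0xe0
body[2] add  r6, r6, #49 -> r6=0x32
body[3] mov  r0, r4 -> r0=0xfc
epilogue: pop r6=0x01, sp=0xd2
epilogue: pop r3=0x5b, sp=0xd3
r0: caller-saved, written=True
r4: callee-saved, written=False
r6: callee-saved, written=True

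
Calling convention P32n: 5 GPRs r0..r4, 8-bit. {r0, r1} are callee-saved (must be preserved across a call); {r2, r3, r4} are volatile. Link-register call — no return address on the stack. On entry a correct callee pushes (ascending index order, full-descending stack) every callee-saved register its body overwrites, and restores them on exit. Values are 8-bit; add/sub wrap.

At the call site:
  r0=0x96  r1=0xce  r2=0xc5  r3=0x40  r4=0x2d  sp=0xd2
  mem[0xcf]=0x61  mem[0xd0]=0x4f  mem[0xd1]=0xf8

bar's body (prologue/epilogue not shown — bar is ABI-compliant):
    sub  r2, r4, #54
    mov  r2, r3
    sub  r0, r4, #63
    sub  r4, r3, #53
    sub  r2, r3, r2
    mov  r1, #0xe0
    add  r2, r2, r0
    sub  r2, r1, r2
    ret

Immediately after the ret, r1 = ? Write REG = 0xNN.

REG = 0xce

prologue: push r0 → mem[0xd1]=0x96, sp=0xd1
prologue: push r1 → mem[0xd0]=0xce, sp=0xd0
body[0] sub  r2, r4, #54 → r2=0xf7
body[1] mov  r2, r3 → r2=0x40
body[2] sub  r0, r4, #63 → r0=0xee
body[3] sub  r4, r3, #53 → r4=0x0b
body[4] sub  r2, r3, r2 → r2=0x00
body[5] mov  r1, #0xe0 → r1=0xe0
body[6] add  r2, r2, r0 → r2=0xee
body[7] sub  r2, r1, r2 → r2=0xf2
epilogue: pop r1=0xce, sp=0xd1
epilogue: pop r0=0x96, sp=0xd2
r1 is callee-saved → restored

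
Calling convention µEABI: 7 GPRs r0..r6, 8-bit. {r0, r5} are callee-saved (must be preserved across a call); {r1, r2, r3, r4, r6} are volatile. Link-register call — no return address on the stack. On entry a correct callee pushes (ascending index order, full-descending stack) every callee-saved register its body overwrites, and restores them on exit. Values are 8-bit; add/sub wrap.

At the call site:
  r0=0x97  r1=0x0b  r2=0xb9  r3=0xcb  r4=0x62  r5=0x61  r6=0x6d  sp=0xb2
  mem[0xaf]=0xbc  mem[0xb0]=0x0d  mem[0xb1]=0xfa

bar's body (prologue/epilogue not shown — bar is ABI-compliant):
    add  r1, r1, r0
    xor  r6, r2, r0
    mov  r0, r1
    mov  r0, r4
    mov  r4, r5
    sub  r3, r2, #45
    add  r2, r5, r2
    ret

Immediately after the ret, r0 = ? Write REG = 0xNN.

prologue: push r0 -> mem[0xb1]=0x97, sp=0xb1
body[0] add  r1, r1, r0 -> r1=0xa2
body[1] xor  r6, r2, r0 -> r6=0x2e
body[2] mov  r0, r1 -> r0=0xa2
body[3] mov  r0, r4 -> r0=0x62
body[4] mov  r4, r5 -> r4=0x61
body[5] sub  r3, r2, #45 -> r3=0x8c
body[6] add  r2, r5, r2 -> r2=0x1a
epilogue: pop r0=0x97, sp=0xb2
r0 is callee-saved -> restored

REG = 0x97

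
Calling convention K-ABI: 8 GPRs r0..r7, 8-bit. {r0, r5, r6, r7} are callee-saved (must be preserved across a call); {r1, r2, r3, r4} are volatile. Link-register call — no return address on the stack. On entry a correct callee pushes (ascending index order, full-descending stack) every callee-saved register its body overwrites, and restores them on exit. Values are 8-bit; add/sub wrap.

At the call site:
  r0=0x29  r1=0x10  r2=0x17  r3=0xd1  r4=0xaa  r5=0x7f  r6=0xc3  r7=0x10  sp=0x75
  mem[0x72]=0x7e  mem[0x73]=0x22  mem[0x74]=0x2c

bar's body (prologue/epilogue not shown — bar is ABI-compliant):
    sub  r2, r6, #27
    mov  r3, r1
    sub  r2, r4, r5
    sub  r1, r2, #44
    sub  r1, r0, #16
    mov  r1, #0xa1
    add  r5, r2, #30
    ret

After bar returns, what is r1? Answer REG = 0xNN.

prologue: push r5 -> mem[0x74]=0x7f, sp=0x74
body[0] sub  r2, r6, #27 -> r2=0xa8
body[1] mov  r3, r1 -> r3=0x10
body[2] sub  r2, r4, r5 -> r2=0x2b
body[3] sub  r1, r2, #44 -> r1=0xff
body[4] sub  r1, r0, #16 -> r1=0x19
body[5] mov  r1, #0xa1 -> r1=0xa1
body[6] add  r5, r2, #30 -> r5=0x49
epilogue: pop r5=0x7f, sp=0x75
r1 is caller-saved -> body value

REG = 0xa1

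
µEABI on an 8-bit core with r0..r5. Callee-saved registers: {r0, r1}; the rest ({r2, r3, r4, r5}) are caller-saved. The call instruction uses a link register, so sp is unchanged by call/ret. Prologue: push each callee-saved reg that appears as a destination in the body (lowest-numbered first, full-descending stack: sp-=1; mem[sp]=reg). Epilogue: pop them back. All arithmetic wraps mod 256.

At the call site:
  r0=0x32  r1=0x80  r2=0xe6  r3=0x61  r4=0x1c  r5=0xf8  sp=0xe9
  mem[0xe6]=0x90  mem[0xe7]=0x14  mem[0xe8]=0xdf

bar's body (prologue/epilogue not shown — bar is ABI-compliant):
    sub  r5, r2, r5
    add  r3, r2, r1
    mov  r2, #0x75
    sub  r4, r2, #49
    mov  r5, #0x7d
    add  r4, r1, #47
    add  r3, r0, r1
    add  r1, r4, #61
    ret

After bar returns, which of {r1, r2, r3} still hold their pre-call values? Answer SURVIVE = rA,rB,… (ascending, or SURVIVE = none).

prologue: push r1 → mem[0xe8]=0x80, sp=0xe8
body[0] sub  r5, r2, r5 → r5=0xee
body[1] add  r3, r2, r1 → r3=0x66
body[2] mov  r2, #0x75 → r2=0x75
body[3] sub  r4, r2, #49 → r4=0x44
body[4] mov  r5, #0x7d → r5=0x7d
body[5] add  r4, r1, #47 → r4=0xaf
body[6] add  r3, r0, r1 → r3=0xb2
body[7] add  r1, r4, #61 → r1=0xec
epilogue: pop r1=0x80, sp=0xe9
r1: callee-saved, written=True
r2: caller-saved, written=True
r3: caller-saved, written=True

SURVIVE = r1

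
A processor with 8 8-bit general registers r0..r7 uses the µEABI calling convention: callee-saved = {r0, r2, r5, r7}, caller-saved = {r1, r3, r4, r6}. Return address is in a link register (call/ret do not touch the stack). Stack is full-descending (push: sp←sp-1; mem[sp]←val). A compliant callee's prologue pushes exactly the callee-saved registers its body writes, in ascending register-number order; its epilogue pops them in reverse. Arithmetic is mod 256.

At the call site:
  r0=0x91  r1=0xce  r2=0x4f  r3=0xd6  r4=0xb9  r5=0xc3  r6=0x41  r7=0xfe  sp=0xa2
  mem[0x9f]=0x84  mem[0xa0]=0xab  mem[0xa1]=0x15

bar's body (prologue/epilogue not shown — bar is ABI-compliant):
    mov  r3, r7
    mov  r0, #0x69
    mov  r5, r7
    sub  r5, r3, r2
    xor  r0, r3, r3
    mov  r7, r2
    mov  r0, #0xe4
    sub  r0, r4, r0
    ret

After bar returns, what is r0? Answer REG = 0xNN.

prologue: push r0 -> mem[0xa1]=0x91, sp=0xa1
prologue: push r5 -> mem[0xa0]=0xc3, sp=0xa0
prologue: push r7 -> mem[0x9f]=0xfe, sp=0x9f
body[0] mov  r3, r7 -> r3=0xfe
body[1] mov  r0, #0x69 -> r0=0x69
body[2] mov  r5, r7 -> r5=0xfe
body[3] sub  r5, r3, r2 -> r5=0xaf
body[4] xor  r0, r3, r3 -> r0=0x00
body[5] mov  r7, r2 -> r7=0x4f
body[6] mov  r0, #0xe4 -> r0=0xe4
body[7] sub  r0, r4, r0 -> r0=0xd5
epilogue: pop r7=0xfe, sp=0xa0
epilogue: pop r5=0xc3, sp=0xa1
epilogue: pop r0=0x91, sp=0xa2
r0 is callee-saved -> restored

REG = 0x91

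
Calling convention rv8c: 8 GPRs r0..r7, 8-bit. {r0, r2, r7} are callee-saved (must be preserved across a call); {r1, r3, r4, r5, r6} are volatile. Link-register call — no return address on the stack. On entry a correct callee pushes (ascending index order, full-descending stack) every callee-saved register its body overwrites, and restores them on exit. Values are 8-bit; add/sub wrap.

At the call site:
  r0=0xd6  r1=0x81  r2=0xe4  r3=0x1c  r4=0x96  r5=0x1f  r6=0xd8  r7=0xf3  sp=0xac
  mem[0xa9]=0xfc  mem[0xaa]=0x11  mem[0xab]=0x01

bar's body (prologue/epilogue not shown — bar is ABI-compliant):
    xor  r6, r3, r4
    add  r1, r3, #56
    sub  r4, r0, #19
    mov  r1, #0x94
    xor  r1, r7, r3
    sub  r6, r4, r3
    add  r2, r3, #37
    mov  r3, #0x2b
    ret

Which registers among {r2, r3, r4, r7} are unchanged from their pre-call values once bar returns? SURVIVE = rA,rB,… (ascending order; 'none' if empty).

SURVIVE = r2,r7

prologue: push r2 → mem[0xab]=0xe4, sp=0xab
body[0] xor  r6, r3, r4 → r6=0x8a
body[1] add  r1, r3, #56 → r1=0x54
body[2] sub  r4, r0, #19 → r4=0xc3
body[3] mov  r1, #0x94 → r1=0x94
body[4] xor  r1, r7, r3 → r1=0xef
body[5] sub  r6, r4, r3 → r6=0xa7
body[6] add  r2, r3, #37 → r2=0x41
body[7] mov  r3, #0x2b → r3=0x2b
epilogue: pop r2=0xe4, sp=0xac
r2: callee-saved, written=True
r3: caller-saved, written=True
r4: caller-saved, written=True
r7: callee-saved, written=False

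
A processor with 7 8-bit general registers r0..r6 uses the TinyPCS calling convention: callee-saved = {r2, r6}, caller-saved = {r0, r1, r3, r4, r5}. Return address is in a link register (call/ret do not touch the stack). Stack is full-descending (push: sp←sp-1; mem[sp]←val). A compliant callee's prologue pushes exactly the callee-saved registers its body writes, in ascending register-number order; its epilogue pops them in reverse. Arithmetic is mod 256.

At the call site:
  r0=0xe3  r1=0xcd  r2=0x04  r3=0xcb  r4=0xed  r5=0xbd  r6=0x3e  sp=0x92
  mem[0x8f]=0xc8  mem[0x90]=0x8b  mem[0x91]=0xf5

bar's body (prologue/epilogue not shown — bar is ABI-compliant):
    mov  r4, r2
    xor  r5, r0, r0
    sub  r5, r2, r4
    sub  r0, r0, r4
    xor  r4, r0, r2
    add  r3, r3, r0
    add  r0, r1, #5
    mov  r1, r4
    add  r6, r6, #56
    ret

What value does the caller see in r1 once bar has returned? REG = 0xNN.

REG = 0xdb

prologue: push r6 → mem[0x91]=0x3e, sp=0x91
body[0] mov  r4, r2 → r4=0x04
body[1] xor  r5, r0, r0 → r5=0x00
body[2] sub  r5, r2, r4 → r5=0x00
body[3] sub  r0, r0, r4 → r0=0xdf
body[4] xor  r4, r0, r2 → r4=0xdb
body[5] add  r3, r3, r0 → r3=0xaa
body[6] add  r0, r1, #5 → r0=0xd2
body[7] mov  r1, r4 → r1=0xdb
body[8] add  r6, r6, #56 → r6=0x76
epilogue: pop r6=0x3e, sp=0x92
r1 is caller-saved → body value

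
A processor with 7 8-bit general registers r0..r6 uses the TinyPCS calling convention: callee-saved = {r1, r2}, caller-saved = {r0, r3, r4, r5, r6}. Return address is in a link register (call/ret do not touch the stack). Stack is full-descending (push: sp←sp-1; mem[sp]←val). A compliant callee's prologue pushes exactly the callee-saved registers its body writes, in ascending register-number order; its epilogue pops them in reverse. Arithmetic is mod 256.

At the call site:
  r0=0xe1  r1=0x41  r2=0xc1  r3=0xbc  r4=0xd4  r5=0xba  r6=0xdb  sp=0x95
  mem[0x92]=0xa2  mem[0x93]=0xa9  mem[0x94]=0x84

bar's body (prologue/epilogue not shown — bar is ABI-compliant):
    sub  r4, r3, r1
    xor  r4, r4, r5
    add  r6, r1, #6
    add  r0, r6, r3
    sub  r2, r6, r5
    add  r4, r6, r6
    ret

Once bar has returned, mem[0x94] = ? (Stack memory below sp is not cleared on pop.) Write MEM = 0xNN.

prologue: push r2 → mem[0x94]=0xc1, sp=0x94
body[0] sub  r4, r3, r1 → r4=0x7b
body[1] xor  r4, r4, r5 → r4=0xc1
body[2] add  r6, r1, #6 → r6=0x47
body[3] add  r0, r6, r3 → r0=0x03
body[4] sub  r2, r6, r5 → r2=0x8d
body[5] add  r4, r6, r6 → r4=0x8e
epilogue: pop r2=0xc1, sp=0x95
prologue pushed ['r2'] at ['0x94']

MEM = 0xc1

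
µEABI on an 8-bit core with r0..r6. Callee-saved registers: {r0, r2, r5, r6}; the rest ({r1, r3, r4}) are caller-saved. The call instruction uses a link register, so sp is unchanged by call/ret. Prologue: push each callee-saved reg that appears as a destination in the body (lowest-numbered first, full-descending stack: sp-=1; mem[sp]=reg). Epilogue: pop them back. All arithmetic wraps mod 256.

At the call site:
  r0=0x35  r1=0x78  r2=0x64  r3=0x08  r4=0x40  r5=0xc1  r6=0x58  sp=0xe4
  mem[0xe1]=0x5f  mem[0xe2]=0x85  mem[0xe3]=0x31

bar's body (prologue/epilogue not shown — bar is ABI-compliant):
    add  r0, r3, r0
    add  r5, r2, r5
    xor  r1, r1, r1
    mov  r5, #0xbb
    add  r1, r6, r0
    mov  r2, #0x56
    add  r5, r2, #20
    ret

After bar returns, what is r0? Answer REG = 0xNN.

prologue: push r0 -> mem[0xe3]=0x35, sp=0xe3
prologue: push r2 -> mem[0xe2]=0x64, sp=0xe2
prologue: push r5 -> mem[0xe1]=0xc1, sp=0xe1
body[0] add  r0, r3, r0 -> r0=0x3d
body[1] add  r5, r2, r5 -> r5=0x25
body[2] xor  r1, r1, r1 -> r1=0x00
body[3] mov  r5, #0xbb -> r5=0xbb
body[4] add  r1, r6, r0 -> r1=0x95
body[5] mov  r2, #0x56 -> r2=0x56
body[6] add  r5, r2, #20 -> r5=0x6a
epilogue: pop r5=0xc1, sp=0xe2
epilogue: pop r2=0x64, sp=0xe3
epilogue: pop r0=0x35, sp=0xe4
r0 is callee-saved -> restored

REG = 0x35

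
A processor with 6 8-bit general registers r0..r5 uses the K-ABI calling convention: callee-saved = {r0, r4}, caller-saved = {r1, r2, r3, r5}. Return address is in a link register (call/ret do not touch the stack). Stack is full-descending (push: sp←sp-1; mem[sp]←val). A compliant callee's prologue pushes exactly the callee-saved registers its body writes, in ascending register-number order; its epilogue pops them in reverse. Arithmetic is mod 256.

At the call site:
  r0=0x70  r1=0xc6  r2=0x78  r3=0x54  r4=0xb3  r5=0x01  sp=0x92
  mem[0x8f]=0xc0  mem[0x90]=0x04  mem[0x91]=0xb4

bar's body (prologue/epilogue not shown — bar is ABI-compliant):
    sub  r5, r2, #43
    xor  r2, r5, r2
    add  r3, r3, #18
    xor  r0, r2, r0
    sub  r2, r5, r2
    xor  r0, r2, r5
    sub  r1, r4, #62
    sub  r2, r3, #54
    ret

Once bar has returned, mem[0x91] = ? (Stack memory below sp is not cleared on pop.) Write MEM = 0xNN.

prologue: push r0 → mem[0x91]=0x70, sp=0x91
body[0] sub  r5, r2, #43 → r5=0x4d
body[1] xor  r2, r5, r2 → r2=0x35
body[2] add  r3, r3, #18 → r3=0x66
body[3] xor  r0, r2, r0 → r0=0x45
body[4] sub  r2, r5, r2 → r2=0x18
body[5] xor  r0, r2, r5 → r0=0x55
body[6] sub  r1, r4, #62 → r1=0x75
body[7] sub  r2, r3, #54 → r2=0x30
epilogue: pop r0=0x70, sp=0x92
prologue pushed ['r0'] at ['0x91']

MEM = 0x70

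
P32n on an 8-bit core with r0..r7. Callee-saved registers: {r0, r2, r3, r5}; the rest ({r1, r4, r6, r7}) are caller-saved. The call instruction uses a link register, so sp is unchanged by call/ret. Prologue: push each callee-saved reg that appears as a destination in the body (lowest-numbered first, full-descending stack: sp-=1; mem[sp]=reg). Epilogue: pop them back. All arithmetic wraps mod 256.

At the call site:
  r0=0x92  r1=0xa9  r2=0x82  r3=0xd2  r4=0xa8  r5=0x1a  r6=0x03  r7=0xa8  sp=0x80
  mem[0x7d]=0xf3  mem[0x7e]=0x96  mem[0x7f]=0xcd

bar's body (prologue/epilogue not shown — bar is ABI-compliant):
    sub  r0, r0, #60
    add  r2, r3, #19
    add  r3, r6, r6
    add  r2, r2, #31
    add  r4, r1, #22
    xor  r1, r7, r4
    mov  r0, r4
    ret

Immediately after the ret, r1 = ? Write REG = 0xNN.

REG = 0x17

prologue: push r0 -> mem[0x7f]=0x92, sp=0x7f
prologue: push r2 -> mem[0x7e]=0x82, sp=0x7e
prologue: push r3 -> mem[0x7d]=0xd2, sp=0x7d
body[0] sub  r0, r0, #60 -> r0=0x56
body[1] add  r2, r3, #19 -> r2=0xe5
body[2] add  r3, r6, r6 -> r3=0x06
body[3] add  r2, r2, #31 -> r2=0x04
body[4] add  r4, r1, #22 -> r4=0xbf
body[5] xor  r1, r7, r4 -> r1=0x17
body[6] mov  r0, r4 -> r0=0xbf
epilogue: pop r3=0xd2, sp=0x7e
epilogue: pop r2=0x82, sp=0x7f
epilogue: pop r0=0x92, sp=0x80
r1 is caller-saved -> body value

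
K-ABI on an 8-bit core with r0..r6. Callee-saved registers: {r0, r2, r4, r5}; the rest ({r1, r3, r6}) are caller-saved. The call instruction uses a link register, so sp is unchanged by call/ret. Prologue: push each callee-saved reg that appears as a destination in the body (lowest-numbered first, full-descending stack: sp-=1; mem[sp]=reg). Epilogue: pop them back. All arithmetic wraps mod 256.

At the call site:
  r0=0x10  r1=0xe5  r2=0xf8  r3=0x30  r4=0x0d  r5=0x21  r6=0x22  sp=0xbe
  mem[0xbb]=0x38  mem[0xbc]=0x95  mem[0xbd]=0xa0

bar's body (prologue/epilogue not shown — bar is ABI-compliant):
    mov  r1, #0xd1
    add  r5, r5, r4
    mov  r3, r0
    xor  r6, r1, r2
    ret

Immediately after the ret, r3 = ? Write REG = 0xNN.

prologue: push r5 -> mem[0xbd]=0x21, sp=0xbd
body[0] mov  r1, #0xd1 -> r1=0xd1
body[1] add  r5, r5, r4 -> r5=0x2e
body[2] mov  r3, r0 -> r3=0x10
body[3] xor  r6, r1, r2 -> r6=0x29
epilogue: pop r5=0x21, sp=0xbe
r3 is caller-saved -> body value

REG = 0x10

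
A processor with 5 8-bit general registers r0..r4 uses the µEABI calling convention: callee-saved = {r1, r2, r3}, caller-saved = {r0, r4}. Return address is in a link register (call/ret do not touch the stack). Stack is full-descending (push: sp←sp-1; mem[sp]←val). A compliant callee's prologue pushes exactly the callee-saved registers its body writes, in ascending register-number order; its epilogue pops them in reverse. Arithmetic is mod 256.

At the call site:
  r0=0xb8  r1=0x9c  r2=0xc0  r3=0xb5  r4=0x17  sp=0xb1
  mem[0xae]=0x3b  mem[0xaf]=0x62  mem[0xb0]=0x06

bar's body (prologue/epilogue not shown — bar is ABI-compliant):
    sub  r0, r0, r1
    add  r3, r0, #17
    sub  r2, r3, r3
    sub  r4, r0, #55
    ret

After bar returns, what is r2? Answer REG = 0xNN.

prologue: push r2 -> mem[0xb0]=0xc0, sp=0xb0
prologue: push r3 -> mem[0xaf]=0xb5, sp=0xaf
body[0] sub  r0, r0, r1 -> r0=0x1c
body[1] add  r3, r0, #17 -> r3=0x2d
body[2] sub  r2, r3, r3 -> r2=0x00
body[3] sub  r4, r0, #55 -> r4=0xe5
epilogue: pop r3=0xb5, sp=0xb0
epilogue: pop r2=0xc0, sp=0xb1
r2 is callee-saved -> restored

REG = 0xc0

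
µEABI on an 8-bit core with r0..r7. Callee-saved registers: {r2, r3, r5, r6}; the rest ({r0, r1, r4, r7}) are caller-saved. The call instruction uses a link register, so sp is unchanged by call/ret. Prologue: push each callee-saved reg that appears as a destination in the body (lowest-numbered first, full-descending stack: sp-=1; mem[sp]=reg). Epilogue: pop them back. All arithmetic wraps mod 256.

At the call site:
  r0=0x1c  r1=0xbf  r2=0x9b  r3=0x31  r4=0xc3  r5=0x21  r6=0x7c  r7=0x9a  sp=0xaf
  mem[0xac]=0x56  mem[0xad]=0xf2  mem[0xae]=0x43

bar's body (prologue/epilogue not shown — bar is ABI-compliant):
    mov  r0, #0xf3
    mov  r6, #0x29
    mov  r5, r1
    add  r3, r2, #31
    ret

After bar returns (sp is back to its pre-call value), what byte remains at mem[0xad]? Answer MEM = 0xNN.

prologue: push r3 → mem[0xae]=0x31, sp=0xae
prologue: push r5 → mem[0xad]=0x21, sp=0xad
prologue: push r6 → mem[0xac]=0x7c, sp=0xac
body[0] mov  r0, #0xf3 → r0=0xf3
body[1] mov  r6, #0x29 → r6=0x29
body[2] mov  r5, r1 → r5=0xbf
body[3] add  r3, r2, #31 → r3=0xba
epilogue: pop r6=0x7c, sp=0xad
epilogue: pop r5=0x21, sp=0xae
epilogue: pop r3=0x31, sp=0xaf
prologue pushed ['r3', 'r5', 'r6'] at ['0xae', '0xad', '0xac']

MEM = 0x21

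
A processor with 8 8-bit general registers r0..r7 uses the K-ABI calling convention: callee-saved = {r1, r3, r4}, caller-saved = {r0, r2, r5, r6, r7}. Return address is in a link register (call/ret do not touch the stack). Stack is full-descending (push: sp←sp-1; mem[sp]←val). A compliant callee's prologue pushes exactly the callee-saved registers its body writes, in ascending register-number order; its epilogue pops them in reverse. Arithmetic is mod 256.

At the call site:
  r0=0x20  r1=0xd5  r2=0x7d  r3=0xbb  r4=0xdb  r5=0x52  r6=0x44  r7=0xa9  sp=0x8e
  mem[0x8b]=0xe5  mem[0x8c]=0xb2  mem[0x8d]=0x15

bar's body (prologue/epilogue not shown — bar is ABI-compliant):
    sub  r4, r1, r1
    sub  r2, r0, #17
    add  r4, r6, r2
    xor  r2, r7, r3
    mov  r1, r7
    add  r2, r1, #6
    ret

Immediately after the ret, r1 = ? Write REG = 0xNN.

REG = 0xd5

prologue: push r1 → mem[0x8d]=0xd5, sp=0x8d
prologue: push r4 → mem[0x8c]=0xdb, sp=0x8c
body[0] sub  r4, r1, r1 → r4=0x00
body[1] sub  r2, r0, #17 → r2=0x0f
body[2] add  r4, r6, r2 → r4=0x53
body[3] xor  r2, r7, r3 → r2=0x12
body[4] mov  r1, r7 → r1=0xa9
body[5] add  r2, r1, #6 → r2=0xaf
epilogue: pop r4=0xdb, sp=0x8d
epilogue: pop r1=0xd5, sp=0x8e
r1 is callee-saved → restored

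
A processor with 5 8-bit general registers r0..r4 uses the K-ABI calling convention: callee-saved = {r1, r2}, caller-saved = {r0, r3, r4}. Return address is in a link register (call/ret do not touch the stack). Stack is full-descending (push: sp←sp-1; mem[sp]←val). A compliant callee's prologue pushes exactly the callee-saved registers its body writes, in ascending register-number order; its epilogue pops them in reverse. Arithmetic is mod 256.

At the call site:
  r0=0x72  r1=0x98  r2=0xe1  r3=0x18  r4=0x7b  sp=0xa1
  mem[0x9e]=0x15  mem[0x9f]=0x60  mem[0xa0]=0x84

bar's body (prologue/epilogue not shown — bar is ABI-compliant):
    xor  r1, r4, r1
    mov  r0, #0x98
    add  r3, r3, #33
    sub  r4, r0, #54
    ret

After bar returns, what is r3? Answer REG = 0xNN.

REG = 0x39

prologue: push r1 → mem[0xa0]=0x98, sp=0xa0
body[0] xor  r1, r4, r1 → r1=0xe3
body[1] mov  r0, #0x98 → r0=0x98
body[2] add  r3, r3, #33 → r3=0x39
body[3] sub  r4, r0, #54 → r4=0x62
epilogue: pop r1=0x98, sp=0xa1
r3 is caller-saved → body value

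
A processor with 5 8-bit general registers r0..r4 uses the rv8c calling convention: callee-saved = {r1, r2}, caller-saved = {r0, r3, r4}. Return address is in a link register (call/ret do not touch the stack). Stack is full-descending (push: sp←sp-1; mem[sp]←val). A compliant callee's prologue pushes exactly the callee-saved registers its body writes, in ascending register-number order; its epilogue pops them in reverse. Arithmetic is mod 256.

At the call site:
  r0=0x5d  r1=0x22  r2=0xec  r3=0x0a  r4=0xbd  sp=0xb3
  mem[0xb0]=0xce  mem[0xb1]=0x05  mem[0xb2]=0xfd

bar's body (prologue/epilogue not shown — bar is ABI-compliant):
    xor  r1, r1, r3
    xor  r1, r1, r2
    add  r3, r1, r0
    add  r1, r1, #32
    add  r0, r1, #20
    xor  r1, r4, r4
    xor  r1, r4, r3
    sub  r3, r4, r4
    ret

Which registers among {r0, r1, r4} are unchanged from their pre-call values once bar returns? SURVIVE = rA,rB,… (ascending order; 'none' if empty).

prologue: push r1 -> mem[0xb2]=0x22, sp=0xb2
body[0] xor  r1, r1, r3 -> r1=0x28
body[1] xor  r1, r1, r2 -> r1=0xc4
body[2] add  r3, r1, r0 -> r3=0x21
body[3] add  r1, r1, #32 -> r1=0xe4
body[4] add  r0, r1, #20 -> r0=0xf8
body[5] xor  r1, r4, r4 -> r1=0x00
body[6] xor  r1, r4, r3 -> r1=0x9c
body[7] sub  r3, r4, r4 -> r3=0x00
epilogue: pop r1=0x22, sp=0xb3
r0: caller-saved, written=True
r1: callee-saved, written=True
r4: caller-saved, written=False

SURVIVE = r1,r4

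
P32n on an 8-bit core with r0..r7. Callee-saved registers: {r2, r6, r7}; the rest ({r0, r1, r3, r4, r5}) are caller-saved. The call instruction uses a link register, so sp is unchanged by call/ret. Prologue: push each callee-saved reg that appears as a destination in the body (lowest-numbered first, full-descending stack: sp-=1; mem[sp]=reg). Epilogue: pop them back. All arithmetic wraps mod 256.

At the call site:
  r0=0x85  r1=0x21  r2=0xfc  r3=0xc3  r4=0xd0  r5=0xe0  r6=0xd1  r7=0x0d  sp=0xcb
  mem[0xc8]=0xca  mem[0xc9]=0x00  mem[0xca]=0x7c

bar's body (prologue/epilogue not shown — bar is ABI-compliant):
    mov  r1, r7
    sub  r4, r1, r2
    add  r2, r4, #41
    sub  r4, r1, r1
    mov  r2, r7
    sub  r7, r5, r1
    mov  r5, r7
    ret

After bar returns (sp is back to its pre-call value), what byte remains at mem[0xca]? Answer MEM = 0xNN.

prologue: push r2 -> mem[0xca]=0xfc, sp=0xca
prologue: push r7 -> mem[0xc9]=0x0d, sp=0xc9
body[0] mov  r1, r7 -> r1=0x0d
body[1] sub  r4, r1, r2 -> r4=0x11
body[2] add  r2, r4, #41 -> r2=0x3a
body[3] sub  r4, r1, r1 -> r4=0x00
body[4] mov  r2, r7 -> r2=0x0d
body[5] sub  r7, r5, r1 -> r7=0xd3
body[6] mov  r5, r7 -> r5=0xd3
epilogue: pop r7=0x0d, sp=0xca
epilogue: pop r2=0xfc, sp=0xcb
prologue pushed ['r2', 'r7'] at ['0xca', '0xc9']

MEM = 0xfc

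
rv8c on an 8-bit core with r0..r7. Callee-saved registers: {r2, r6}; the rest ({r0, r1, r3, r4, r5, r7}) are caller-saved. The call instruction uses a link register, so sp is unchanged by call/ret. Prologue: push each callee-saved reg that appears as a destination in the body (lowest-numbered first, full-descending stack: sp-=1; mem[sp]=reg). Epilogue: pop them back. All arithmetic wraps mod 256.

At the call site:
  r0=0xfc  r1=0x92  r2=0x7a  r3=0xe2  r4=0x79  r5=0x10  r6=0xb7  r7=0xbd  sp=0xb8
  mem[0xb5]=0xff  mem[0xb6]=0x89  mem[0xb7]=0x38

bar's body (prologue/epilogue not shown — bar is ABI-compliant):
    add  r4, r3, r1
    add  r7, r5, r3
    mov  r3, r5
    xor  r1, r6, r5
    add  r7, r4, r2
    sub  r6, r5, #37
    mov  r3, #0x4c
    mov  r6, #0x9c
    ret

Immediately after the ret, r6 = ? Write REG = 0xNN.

REG = 0xb7

prologue: push r6 → mem[0xb7]=0xb7, sp=0xb7
body[0] add  r4, r3, r1 → r4=0x74
body[1] add  r7, r5, r3 → r7=0xf2
body[2] mov  r3, r5 → r3=0x10
body[3] xor  r1, r6, r5 → r1=0xa7
body[4] add  r7, r4, r2 → r7=0xee
body[5] sub  r6, r5, #37 → r6=0xeb
body[6] mov  r3, #0x4c → r3=0x4c
body[7] mov  r6, #0x9c → r6=0x9c
epilogue: pop r6=0xb7, sp=0xb8
r6 is callee-saved → restored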